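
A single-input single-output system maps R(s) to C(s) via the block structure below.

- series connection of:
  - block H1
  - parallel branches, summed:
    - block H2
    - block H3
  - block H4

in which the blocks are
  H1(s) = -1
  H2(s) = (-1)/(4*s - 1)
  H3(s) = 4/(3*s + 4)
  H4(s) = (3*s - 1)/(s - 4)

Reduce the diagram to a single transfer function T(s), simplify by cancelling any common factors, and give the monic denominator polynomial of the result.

Reducing step by step:

Step 1: sum the parallel branches H2, H3 gives (13*s - 8)/(12*s^2 + 13*s - 4)
Step 2: reduce the series chain H1, (H2+H3), H4 gives (-39*s^2 + 37*s - 8)/(12*s^3 - 35*s^2 - 56*s + 16)
The result of step 2 is T(s) in lowest terms. Its denominator has leading coefficient 12; dividing the denominator through by 12 makes it monic.

Answer: s^3 - 35*s^2/12 - 14*s/3 + 4/3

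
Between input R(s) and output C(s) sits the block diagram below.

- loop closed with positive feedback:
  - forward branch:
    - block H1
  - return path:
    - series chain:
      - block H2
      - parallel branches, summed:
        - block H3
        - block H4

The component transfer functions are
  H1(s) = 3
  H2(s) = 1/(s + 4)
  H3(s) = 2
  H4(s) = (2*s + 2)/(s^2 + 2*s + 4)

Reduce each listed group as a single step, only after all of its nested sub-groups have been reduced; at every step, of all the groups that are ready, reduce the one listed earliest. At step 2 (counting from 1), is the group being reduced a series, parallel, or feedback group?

Answer: series

Working:
[1] sum the parallel branches H3, H4
[2] reduce the series chain H2, (H3+H4)
[3] apply the feedback formula to H1, (H2*(H3+H4))
At step 2 the group reduced is series.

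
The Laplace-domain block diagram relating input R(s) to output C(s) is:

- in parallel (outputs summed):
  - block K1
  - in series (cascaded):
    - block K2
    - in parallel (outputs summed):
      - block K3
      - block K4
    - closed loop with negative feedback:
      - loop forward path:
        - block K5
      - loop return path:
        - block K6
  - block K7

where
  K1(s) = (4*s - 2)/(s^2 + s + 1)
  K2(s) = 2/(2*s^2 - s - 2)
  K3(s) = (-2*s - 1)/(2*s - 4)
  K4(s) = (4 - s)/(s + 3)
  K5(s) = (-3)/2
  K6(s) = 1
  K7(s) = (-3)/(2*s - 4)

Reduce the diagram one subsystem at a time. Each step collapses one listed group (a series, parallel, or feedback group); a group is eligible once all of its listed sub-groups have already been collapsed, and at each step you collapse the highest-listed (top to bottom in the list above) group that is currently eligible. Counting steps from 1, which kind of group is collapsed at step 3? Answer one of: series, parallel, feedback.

Step 1: combine K3, K4 in parallel
Step 2: close the feedback loop around K5, K6
Step 3: reduce the series chain K2, (K3+K4), [K5/(1+K5*K6)]
Step 4: add K1, (K2*(K3+K4)*[K5/(1+K5*K6)]), K7 (parallel)
At step 3 the group reduced is series.

Hence the answer: series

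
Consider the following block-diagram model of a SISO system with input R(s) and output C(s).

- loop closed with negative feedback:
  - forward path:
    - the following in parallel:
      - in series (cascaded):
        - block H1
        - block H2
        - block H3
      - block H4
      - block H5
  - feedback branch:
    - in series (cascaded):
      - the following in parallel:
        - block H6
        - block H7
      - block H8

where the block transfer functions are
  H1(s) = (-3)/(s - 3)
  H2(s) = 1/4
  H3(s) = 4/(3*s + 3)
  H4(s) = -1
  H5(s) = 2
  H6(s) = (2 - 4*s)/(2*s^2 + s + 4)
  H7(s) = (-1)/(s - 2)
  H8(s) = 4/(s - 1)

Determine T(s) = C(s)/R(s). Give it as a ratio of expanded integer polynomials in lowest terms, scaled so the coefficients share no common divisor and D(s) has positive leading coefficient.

[1] multiply H1, H2, H3 (series) -> (-1)/(s^2 - 2*s - 3)
[2] parallel reduction of (H1*H2*H3), H4, H5 -> (s^2 - 2*s - 4)/(s^2 - 2*s - 3)
[3] combine H6, H7 in parallel -> (-6*s^2 + 9*s - 8)/(2*s^3 - 3*s^2 + 2*s - 8)
[4] reduce the series chain (H6+H7), H8 -> (-24*s^2 + 36*s - 32)/(2*s^4 - 5*s^3 + 5*s^2 - 10*s + 8)
[5] collapse the loop (((H1*H2*H3)+H4+H5) forward, ((H6+H7)*H8) return): this yields T(s), and no further normalization is needed

Answer: (2*s^6 - 9*s^5 + 7*s^4 + 8*s^2 + 24*s - 32)/(2*s^6 - 9*s^5 - 15*s^4 + 79*s^3 + 5*s^2 - 66*s + 104)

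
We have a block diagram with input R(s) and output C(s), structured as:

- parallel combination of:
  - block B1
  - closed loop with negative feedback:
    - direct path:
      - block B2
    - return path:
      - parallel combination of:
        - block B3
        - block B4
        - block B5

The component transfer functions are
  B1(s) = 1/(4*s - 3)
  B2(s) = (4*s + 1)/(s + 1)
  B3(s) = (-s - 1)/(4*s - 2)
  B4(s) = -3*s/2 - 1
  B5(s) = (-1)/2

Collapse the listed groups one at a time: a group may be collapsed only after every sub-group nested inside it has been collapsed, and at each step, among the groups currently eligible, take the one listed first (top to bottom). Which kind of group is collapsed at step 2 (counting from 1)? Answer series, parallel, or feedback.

The answer is feedback.

Reasoning:
(1) sum the parallel branches B3, B4, B5
(2) apply the feedback formula to B2, (B3+B4+B5)
(3) reduce the parallel group B1, [B2/(1+B2*(B3+B4+B5))]
So the answer for step 2 is feedback.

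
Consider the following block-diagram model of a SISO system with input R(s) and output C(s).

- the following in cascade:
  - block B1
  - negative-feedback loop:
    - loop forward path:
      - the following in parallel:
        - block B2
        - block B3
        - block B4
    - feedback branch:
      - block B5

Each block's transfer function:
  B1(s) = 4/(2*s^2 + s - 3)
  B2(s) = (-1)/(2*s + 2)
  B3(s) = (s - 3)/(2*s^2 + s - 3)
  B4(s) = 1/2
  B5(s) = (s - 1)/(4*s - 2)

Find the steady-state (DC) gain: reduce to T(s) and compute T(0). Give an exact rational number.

(1) combine B2, B3, B4 in parallel = (2*s^3 + 3*s^2 - 7*s - 6)/(4*s^3 + 6*s^2 - 4*s - 6)
(2) collapse the loop ((B2+B3+B4) forward, B5 return) = (8*s^4 + 8*s^3 - 34*s^2 - 10*s + 12)/(18*s^4 + 17*s^3 - 38*s^2 - 15*s + 18)
(3) reduce the series chain B1, [(B2+B3+B4)/(1+(B2+B3+B4)*B5)] = (32*s^4 + 32*s^3 - 136*s^2 - 40*s + 48)/(36*s^6 + 52*s^5 - 113*s^4 - 119*s^3 + 135*s^2 + 63*s - 54)
Step 3 gives the overall T(s). Then T(0) = 48/(-54) = -8/9.

Therefore the answer is -8/9.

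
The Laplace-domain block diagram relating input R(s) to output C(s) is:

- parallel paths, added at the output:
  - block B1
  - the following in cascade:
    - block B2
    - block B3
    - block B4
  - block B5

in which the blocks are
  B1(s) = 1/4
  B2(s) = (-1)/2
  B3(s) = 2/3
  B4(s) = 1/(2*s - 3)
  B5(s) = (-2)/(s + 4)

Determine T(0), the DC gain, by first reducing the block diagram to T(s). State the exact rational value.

[1] multiply B2, B3, B4 (series); result (-1)/(6*s - 9)
[2] reduce the parallel group B1, (B2*B3*B4), B5; result (6*s^2 - 37*s + 20)/(24*s^2 + 60*s - 144)
DC gain: substitute s = 0 into T(s) from step 2: T(0) = 20/(-144) = -5/36.

Answer: -5/36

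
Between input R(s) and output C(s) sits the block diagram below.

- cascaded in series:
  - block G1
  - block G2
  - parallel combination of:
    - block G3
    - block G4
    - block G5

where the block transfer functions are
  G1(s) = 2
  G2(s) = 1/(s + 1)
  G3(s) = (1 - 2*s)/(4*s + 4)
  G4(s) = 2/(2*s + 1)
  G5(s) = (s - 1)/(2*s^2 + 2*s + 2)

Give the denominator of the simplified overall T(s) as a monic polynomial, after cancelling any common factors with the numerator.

(1) add G3, G4, G5 (parallel) = (-4*s^4 + 8*s^3 + 15*s^2 + 13*s + 7)/(8*s^4 + 20*s^3 + 24*s^2 + 16*s + 4)
(2) cascade G1, G2, (G3+G4+G5) = (-4*s^4 + 8*s^3 + 15*s^2 + 13*s + 7)/(4*s^5 + 14*s^4 + 22*s^3 + 20*s^2 + 10*s + 2)
That last expression is T(s), already simplified. Scaling its denominator by 1/4 (the reciprocal of the leading coefficient) yields the monic denominator.

Hence the answer: s^5 + 7*s^4/2 + 11*s^3/2 + 5*s^2 + 5*s/2 + 1/2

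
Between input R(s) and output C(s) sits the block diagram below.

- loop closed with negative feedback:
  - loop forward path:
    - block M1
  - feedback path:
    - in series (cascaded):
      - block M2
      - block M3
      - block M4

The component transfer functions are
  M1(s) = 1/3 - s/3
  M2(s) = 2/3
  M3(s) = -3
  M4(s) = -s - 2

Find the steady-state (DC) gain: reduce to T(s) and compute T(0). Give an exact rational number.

(1) series reduction of M2, M3, M4; result 2*s + 4
(2) apply the feedback formula to M1, (M2*M3*M4); result (s - 1)/(2*s^2 + 2*s - 7)
Step 2 gives the overall T(s). Then T(0) = -1/(-7) = 1/7.

Answer: 1/7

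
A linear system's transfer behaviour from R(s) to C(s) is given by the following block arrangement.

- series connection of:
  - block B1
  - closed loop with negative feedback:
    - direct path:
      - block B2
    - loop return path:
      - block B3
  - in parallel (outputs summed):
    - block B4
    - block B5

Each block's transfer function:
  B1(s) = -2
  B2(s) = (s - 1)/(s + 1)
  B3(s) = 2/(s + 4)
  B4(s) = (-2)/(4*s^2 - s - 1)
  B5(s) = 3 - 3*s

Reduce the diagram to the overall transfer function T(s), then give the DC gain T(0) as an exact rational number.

Step 1: collapse the loop (B2 forward, B3 return) gives (s^2 + 3*s - 4)/(s^2 + 7*s + 2)
Step 2: reduce the parallel group B4, B5 gives (-12*s^3 + 15*s^2 - 5)/(4*s^2 - s - 1)
Step 3: reduce the series chain B1, [B2/(1+B2*B3)], (B4+B5) gives (24*s^5 + 42*s^4 - 186*s^3 + 130*s^2 + 30*s - 40)/(4*s^4 + 27*s^3 - 9*s - 2)
Step 3 gives the overall T(s). Then T(0) = -40/(-2) = 20.

Hence the answer: 20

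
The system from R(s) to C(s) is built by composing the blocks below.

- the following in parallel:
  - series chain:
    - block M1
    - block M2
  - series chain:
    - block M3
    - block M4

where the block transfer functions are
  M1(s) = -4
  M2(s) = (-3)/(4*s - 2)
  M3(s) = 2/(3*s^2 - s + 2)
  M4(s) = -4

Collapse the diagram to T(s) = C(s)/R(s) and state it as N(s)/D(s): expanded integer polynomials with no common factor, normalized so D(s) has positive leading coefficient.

Step 1. series reduction of M1, M2, giving 6/(2*s - 1)
Step 2. combine M3, M4 in series, giving (-8)/(3*s^2 - s + 2)
Step 3. sum the parallel branches (M1*M2), (M3*M4): this yields T(s), and no further normalization is needed

Therefore the answer is (18*s^2 - 22*s + 20)/(6*s^3 - 5*s^2 + 5*s - 2).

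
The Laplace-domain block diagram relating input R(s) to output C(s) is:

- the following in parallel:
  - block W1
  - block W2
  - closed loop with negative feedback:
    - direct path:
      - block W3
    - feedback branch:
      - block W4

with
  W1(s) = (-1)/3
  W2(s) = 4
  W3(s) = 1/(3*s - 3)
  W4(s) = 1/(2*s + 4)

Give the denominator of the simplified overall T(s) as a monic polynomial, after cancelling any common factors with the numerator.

Reducing step by step:

Step 1. reduce the feedback loop with forward W3 and return W4 = (2*s + 4)/(6*s^2 + 6*s - 11)
Step 2. sum the parallel branches W1, W2, [W3/(1+W3*W4)] = (66*s^2 + 72*s - 109)/(18*s^2 + 18*s - 33)
The result of step 2 is T(s) in lowest terms. Its denominator has leading coefficient 18; dividing the denominator through by 18 makes it monic.

Answer: s^2 + s - 11/6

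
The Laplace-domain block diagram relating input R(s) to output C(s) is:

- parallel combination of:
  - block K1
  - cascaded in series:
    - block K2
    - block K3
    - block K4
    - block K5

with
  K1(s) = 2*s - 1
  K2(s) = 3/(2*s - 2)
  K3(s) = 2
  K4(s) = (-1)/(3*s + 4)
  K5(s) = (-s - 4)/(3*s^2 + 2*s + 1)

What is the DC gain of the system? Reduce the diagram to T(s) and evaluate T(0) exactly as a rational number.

[1] series reduction of K2, K3, K4, K5: (3*s + 12)/(9*s^4 + 9*s^3 - 7*s^2 - 7*s - 4)
[2] reduce the parallel group K1, (K2*K3*K4*K5): (18*s^5 + 9*s^4 - 23*s^3 - 7*s^2 + 2*s + 16)/(9*s^4 + 9*s^3 - 7*s^2 - 7*s - 4)
Step 2 gives the overall T(s). Then T(0) = 16/(-4) = -4.

Therefore the answer is -4.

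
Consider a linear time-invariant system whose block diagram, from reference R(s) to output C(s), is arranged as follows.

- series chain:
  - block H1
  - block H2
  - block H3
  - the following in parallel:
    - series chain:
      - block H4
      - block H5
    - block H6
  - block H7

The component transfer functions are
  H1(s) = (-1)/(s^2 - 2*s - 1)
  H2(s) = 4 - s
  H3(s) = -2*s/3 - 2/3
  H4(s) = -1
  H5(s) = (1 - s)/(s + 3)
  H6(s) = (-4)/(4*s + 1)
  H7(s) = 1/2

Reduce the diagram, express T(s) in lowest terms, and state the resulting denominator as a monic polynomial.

The answer is s^4 + 5*s^3/4 - 27*s^2/4 - 19*s/4 - 3/4.

Reasoning:
Step 1 - cascade H4, H5 gives (s - 1)/(s + 3)
Step 2 - add (H4*H5), H6 (parallel) gives (4*s^2 - 7*s - 13)/(4*s^2 + 13*s + 3)
Step 3 - multiply H1, H2, H3, ((H4*H5)+H6), H7 (series) gives (-4*s^4 + 19*s^3 + 8*s^2 - 67*s - 52)/(12*s^4 + 15*s^3 - 81*s^2 - 57*s - 9)
The result of step 3 is T(s) in lowest terms. Its denominator has leading coefficient 12; dividing the denominator through by 12 makes it monic.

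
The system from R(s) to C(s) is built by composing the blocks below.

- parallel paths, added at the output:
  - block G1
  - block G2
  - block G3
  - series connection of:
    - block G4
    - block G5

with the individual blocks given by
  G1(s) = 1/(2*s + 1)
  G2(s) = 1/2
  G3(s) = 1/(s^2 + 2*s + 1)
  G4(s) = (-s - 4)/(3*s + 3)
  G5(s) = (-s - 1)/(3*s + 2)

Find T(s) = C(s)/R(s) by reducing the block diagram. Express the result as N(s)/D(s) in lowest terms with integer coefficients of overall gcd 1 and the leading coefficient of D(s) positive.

[1] cascade G4, G5 gives (s + 4)/(9*s + 6)
[2] reduce the parallel group G1, G2, G3, (G4*G5); the result is T(s) itself (integer coefficients, no common factor, positive leading denominator coefficient)

Answer: (22*s^4 + 101*s^3 + 198*s^2 + 151*s + 38)/(36*s^4 + 114*s^3 + 132*s^2 + 66*s + 12)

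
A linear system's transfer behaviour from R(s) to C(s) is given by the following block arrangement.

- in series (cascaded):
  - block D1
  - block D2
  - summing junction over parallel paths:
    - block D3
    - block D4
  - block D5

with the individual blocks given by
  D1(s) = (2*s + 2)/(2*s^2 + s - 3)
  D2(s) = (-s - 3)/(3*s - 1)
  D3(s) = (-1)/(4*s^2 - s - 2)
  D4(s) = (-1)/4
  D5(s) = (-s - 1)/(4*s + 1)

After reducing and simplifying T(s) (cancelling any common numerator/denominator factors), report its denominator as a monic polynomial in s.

Answer: s^6 + s^5/6 - 107*s^4/48 + 9*s^3/32 + 11*s^2/12 - 7*s/96 - 1/16

Working:
1. combine D3, D4 in parallel gives (-4*s^2 + s - 2)/(16*s^2 - 4*s - 8)
2. series reduction of D1, D2, (D3+D4), D5 gives (-4*s^5 - 19*s^4 - 25*s^3 - 15*s^2 - 11*s - 6)/(192*s^6 + 32*s^5 - 428*s^4 + 54*s^3 + 176*s^2 - 14*s - 12)
No further cancellation is possible in the step-2 result, so that is T(s). Its denominator becomes monic after dividing by the leading coefficient 192.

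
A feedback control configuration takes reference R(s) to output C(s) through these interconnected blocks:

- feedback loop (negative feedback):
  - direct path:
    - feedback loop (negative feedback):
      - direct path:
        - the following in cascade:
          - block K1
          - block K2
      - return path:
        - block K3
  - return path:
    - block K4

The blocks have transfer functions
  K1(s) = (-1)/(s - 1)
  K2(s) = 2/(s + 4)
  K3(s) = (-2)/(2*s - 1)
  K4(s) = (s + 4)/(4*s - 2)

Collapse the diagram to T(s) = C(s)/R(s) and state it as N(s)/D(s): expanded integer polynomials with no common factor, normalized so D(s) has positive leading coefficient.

(1) cascade K1, K2, giving (-2)/(s^2 + 3*s - 4)
(2) close the feedback loop around (K1*K2), K3, giving (2 - 4*s)/(2*s^3 + 5*s^2 - 11*s + 8)
(3) feedback reduction of [(K1*K2)/(1+(K1*K2)*K3)], K4, giving the overall T(s)

Therefore the answer is (2 - 4*s)/(2*s^3 + 5*s^2 - 12*s + 4).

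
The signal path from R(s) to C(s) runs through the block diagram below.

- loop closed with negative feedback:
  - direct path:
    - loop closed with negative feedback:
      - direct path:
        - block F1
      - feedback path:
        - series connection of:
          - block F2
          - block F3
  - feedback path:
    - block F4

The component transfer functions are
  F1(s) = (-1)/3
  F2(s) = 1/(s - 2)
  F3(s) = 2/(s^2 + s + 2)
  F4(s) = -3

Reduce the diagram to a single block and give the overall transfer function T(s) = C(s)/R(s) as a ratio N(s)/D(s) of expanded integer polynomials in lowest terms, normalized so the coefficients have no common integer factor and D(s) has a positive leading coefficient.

Step 1. combine F2, F3 in series, giving 2/(s^3 - s^2 - 4)
Step 2. close the feedback loop around F1, (F2*F3), giving (-s^3 + s^2 + 4)/(3*s^3 - 3*s^2 - 14)
Step 3. apply the feedback formula to [F1/(1+F1*(F2*F3))], F4, giving the overall T(s)

Hence the answer: (-s^3 + s^2 + 4)/(6*s^3 - 6*s^2 - 26)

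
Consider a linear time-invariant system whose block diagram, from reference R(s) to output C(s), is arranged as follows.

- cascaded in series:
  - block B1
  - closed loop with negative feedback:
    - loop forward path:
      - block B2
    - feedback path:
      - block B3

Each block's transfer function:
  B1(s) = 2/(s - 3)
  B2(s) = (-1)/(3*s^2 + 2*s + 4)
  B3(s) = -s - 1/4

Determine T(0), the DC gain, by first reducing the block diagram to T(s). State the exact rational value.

Answer: 8/51

Working:
[1] collapse the loop (B2 forward, B3 return) = (-4)/(12*s^2 + 12*s + 17)
[2] cascade B1, [B2/(1+B2*B3)] = (-8)/(12*s^3 - 24*s^2 - 19*s - 51)
Evaluating the step-2 result (the overall T(s)) at s = 0 gives T(0) = -8/(-51) = 8/51.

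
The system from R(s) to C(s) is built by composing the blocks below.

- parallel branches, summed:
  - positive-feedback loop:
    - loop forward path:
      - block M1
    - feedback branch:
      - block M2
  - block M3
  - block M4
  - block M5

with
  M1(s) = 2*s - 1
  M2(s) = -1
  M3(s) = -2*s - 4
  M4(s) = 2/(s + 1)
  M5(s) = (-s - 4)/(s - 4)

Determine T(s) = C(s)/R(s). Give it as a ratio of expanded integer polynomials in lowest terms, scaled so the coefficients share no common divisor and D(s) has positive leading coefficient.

Reducing step by step:

Step 1 - close the feedback loop around M1, M2, giving (2*s - 1)/(2*s)
Step 2 - parallel reduction of [M1/(1-M1*M2)], M3, M4, M5 - this is the overall T(s), already in the required normalized form

Answer: (-4*s^4 + 4*s^3 + 27*s^2 + 3*s + 4)/(2*s^3 - 6*s^2 - 8*s)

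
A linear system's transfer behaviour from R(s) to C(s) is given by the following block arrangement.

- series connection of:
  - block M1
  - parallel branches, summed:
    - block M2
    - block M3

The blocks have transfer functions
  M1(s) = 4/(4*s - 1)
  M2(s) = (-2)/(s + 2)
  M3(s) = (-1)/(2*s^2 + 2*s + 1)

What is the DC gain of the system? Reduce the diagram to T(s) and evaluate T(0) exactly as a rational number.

Step 1. reduce the parallel group M2, M3; result (-4*s^2 - 5*s - 4)/(2*s^3 + 6*s^2 + 5*s + 2)
Step 2. combine M1, (M2+M3) in series; result (-16*s^2 - 20*s - 16)/(8*s^4 + 22*s^3 + 14*s^2 + 3*s - 2)
The step-2 result is T(s). Setting s = 0: T(0) = -16/(-2) = 8.

Therefore the answer is 8.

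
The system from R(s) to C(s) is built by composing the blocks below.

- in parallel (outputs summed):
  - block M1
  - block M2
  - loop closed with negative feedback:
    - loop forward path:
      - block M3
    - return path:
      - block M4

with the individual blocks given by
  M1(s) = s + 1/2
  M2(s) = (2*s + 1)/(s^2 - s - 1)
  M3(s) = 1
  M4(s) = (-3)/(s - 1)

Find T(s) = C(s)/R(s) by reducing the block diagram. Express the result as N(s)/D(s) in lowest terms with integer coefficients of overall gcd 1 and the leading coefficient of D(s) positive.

First reduce the diagram to T(s).

Step 1 - reduce the feedback loop with forward M3 and return M4 = (s - 1)/(s - 4)
Step 2 - combine M1, M2, [M3/(1+M3*M4)] in parallel, which is the overall transfer function T(s) = C(s)/R(s) in lowest terms

Answer: (2*s^4 - 7*s^3 + s^2 - 3*s - 2)/(2*s^3 - 10*s^2 + 6*s + 8)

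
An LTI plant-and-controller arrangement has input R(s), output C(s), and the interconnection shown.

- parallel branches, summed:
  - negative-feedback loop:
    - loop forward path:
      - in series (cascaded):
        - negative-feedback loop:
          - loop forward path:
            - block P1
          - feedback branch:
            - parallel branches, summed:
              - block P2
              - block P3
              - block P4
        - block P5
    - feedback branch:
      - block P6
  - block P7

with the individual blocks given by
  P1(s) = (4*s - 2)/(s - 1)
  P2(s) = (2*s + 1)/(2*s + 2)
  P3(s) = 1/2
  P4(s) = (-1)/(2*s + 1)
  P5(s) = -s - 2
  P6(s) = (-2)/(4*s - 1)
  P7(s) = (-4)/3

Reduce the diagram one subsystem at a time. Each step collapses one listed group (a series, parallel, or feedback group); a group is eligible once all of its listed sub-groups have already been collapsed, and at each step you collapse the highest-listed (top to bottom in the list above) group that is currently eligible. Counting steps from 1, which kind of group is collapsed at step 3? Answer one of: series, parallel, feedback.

Step 1: reduce the parallel group P2, P3, P4
Step 2: apply the feedback formula to P1, (P2+P3+P4)
Step 3: reduce the series chain [P1/(1+P1*(P2+P3+P4))], P5
Step 4: reduce the feedback loop with forward ([P1/(1+P1*(P2+P3+P4))]*P5) and return P6
Step 5: add [([P1/(1+P1*(P2+P3+P4))]*P5)/(1+([P1/(1+P1*(P2+P3+P4))]*P5)*P6)], P7 (parallel)
The group at step 3 is a series group.

Final answer: series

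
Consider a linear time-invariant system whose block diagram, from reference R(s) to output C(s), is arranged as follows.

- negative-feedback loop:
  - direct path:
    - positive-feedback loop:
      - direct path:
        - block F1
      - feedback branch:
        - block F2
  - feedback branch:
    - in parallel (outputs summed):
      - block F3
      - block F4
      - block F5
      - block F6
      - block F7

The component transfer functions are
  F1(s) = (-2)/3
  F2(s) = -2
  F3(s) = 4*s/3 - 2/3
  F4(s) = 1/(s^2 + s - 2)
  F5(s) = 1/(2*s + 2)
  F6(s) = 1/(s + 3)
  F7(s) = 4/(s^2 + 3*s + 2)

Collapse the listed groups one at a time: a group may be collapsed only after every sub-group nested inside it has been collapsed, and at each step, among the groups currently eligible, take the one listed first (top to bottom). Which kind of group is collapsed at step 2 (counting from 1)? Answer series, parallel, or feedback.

1. close the feedback loop around F1, F2
2. sum the parallel branches F3, F4, F5, F6, F7
3. feedback reduction of [F1/(1-F1*F2)], (F3+F4+F5+F6+F7)
So the answer for step 2 is parallel.

Therefore the answer is parallel.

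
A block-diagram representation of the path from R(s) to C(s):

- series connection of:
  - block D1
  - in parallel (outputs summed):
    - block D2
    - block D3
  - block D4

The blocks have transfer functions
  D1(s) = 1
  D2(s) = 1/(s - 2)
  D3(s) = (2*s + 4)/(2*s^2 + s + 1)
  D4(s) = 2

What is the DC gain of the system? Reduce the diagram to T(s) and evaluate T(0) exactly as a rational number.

(1) reduce the parallel group D2, D3 = (4*s^2 + s - 7)/(2*s^3 - 3*s^2 - s - 2)
(2) multiply D1, (D2+D3), D4 (series) = (8*s^2 + 2*s - 14)/(2*s^3 - 3*s^2 - s - 2)
Step 2 gives the overall T(s). Then T(0) = -14/(-2) = 7.

Answer: 7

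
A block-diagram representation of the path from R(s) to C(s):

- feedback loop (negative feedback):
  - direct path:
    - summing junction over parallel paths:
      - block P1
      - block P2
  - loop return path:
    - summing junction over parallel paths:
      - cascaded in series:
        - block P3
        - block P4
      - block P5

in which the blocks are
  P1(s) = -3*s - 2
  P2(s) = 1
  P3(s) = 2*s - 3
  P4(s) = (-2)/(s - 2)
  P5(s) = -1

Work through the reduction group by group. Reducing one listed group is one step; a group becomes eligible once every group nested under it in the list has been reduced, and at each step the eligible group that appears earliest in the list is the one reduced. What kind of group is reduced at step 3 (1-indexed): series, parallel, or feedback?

(1) parallel reduction of P1, P2
(2) series reduction of P3, P4
(3) reduce the parallel group (P3*P4), P5
(4) apply the feedback formula to (P1+P2), ((P3*P4)+P5)
So the answer for step 3 is parallel.

Answer: parallel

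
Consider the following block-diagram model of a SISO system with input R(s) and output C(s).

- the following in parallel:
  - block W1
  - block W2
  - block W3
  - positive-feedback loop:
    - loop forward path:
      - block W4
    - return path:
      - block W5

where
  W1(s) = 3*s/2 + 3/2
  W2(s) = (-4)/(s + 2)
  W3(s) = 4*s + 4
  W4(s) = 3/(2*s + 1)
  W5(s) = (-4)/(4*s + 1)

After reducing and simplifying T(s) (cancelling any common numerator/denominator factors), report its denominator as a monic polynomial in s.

First reduce the diagram to T(s).

1. reduce the feedback loop with forward W4 and return W5 gives (12*s + 3)/(8*s^2 + 6*s + 13)
2. combine W1, W2, W3, [W4/(1-W4*W5)] in parallel gives (88*s^4 + 330*s^3 + 477*s^2 + 567*s + 194)/(16*s^3 + 44*s^2 + 50*s + 52)
The result of step 2 is T(s) in lowest terms. Its denominator has leading coefficient 16; dividing the denominator through by 16 makes it monic.

Answer: s^3 + 11*s^2/4 + 25*s/8 + 13/4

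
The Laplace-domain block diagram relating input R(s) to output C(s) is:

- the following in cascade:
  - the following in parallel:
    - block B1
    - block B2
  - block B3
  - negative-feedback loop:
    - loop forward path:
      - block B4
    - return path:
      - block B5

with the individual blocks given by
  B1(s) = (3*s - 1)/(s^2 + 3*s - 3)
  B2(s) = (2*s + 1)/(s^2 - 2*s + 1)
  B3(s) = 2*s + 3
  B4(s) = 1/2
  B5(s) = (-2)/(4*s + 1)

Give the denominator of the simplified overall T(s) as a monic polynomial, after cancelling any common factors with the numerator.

First reduce the diagram to T(s).

[1] parallel reduction of B1, B2 = (5*s^3 + 2*s - 4)/(s^4 + s^3 - 8*s^2 + 9*s - 3)
[2] feedback reduction of B4, B5 = (4*s + 1)/(8*s)
[3] multiply (B1+B2), B3, [B4/(1+B4*B5)] (series) = (40*s^5 + 70*s^4 + 31*s^3 - 4*s^2 - 50*s - 12)/(8*s^5 + 8*s^4 - 64*s^3 + 72*s^2 - 24*s)
The result of step 3 is T(s) in lowest terms. Its denominator has leading coefficient 8; dividing the denominator through by 8 makes it monic.

Answer: s^5 + s^4 - 8*s^3 + 9*s^2 - 3*s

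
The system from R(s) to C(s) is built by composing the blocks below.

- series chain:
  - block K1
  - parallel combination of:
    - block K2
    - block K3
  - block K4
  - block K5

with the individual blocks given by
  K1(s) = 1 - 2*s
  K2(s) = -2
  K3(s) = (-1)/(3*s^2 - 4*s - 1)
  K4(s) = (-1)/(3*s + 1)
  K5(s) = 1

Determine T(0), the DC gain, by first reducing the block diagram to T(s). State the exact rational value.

Step 1: sum the parallel branches K2, K3: (-6*s^2 + 8*s + 1)/(3*s^2 - 4*s - 1)
Step 2: multiply K1, (K2+K3), K4, K5 (series): (-12*s^3 + 22*s^2 - 6*s - 1)/(9*s^3 - 9*s^2 - 7*s - 1)
Step 2 gives the overall T(s). Then T(0) = -1/(-1) = 1.

Answer: 1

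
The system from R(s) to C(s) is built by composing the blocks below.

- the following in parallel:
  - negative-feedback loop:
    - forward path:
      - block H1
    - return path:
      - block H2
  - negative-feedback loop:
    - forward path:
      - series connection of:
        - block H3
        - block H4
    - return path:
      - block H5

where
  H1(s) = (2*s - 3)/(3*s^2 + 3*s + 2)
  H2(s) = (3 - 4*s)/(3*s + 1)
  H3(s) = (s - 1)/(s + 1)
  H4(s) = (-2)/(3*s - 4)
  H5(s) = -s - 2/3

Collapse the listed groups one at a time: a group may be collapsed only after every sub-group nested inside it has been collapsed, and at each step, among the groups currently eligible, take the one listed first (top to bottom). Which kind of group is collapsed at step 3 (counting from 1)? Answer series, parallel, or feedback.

Step 1: apply the feedback formula to H1, H2
Step 2: cascade H3, H4
Step 3: feedback reduction of (H3*H4), H5
Step 4: parallel reduction of [H1/(1+H1*H2)], [(H3*H4)/(1+(H3*H4)*H5)]
The group at step 3 is a feedback group.

Hence the answer: feedback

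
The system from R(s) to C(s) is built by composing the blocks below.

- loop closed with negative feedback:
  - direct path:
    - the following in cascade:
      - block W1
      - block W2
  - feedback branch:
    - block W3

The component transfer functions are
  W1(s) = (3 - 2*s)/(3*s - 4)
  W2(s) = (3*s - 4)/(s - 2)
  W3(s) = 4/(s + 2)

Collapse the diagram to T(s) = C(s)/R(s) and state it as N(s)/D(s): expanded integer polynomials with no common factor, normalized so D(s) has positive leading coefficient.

1. reduce the series chain W1, W2 gives (3 - 2*s)/(s - 2)
2. close the feedback loop around (W1*W2), W3, giving the overall T(s)

Hence the answer: (-2*s^2 - s + 6)/(s^2 - 8*s + 8)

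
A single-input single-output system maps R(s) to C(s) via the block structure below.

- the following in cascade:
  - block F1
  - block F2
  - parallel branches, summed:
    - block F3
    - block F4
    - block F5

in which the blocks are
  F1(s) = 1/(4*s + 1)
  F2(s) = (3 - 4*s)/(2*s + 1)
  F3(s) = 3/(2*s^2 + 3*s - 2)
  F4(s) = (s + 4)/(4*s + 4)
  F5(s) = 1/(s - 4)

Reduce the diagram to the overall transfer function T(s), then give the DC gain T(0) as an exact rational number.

Step 1 - reduce the parallel group F3, F4, F5: (2*s^4 + 11*s^3 - 2*s^2 - 80*s - 24)/(8*s^4 - 12*s^3 - 76*s^2 - 24*s + 32)
Step 2 - multiply F1, F2, (F3+F4+F5) (series): (-8*s^5 - 38*s^4 + 41*s^3 + 314*s^2 - 144*s - 72)/(64*s^6 - 48*s^5 - 672*s^4 - 660*s^3 + 36*s^2 + 168*s + 32)
DC gain: substitute s = 0 into T(s) from step 2: T(0) = -72/32 = -9/4.

Final answer: -9/4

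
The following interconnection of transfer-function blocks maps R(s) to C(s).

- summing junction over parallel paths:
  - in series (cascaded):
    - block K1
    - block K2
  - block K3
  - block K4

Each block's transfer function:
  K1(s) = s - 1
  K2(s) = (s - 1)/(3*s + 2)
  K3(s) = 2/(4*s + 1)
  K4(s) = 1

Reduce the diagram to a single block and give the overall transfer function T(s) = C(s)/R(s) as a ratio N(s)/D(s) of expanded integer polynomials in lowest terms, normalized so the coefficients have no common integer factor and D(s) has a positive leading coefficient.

[1] cascade K1, K2 = (s^2 - 2*s + 1)/(3*s + 2)
[2] reduce the parallel group (K1*K2), K3, K4, giving the overall T(s)

Therefore the answer is (4*s^3 + 5*s^2 + 19*s + 7)/(12*s^2 + 11*s + 2).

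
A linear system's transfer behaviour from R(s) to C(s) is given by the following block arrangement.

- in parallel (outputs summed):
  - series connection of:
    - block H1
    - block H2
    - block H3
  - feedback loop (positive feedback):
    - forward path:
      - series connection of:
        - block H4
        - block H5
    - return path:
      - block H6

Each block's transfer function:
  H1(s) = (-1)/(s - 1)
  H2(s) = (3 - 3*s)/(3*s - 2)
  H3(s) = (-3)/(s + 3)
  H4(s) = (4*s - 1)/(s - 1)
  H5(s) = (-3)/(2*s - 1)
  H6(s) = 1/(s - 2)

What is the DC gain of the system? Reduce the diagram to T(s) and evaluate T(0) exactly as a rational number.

Step 1 - combine H1, H2, H3 in series: (-9)/(3*s^2 + 7*s - 6)
Step 2 - reduce the series chain H4, H5: (3 - 12*s)/(2*s^2 - 3*s + 1)
Step 3 - collapse the loop ((H4*H5) forward, H6 return): (-12*s^2 + 27*s - 6)/(2*s^3 - 7*s^2 + 19*s - 5)
Step 4 - reduce the parallel group (H1*H2*H3), [(H4*H5)/(1-(H4*H5)*H6)]: (-36*s^4 - 21*s^3 + 306*s^2 - 375*s + 81)/(6*s^5 - 7*s^4 - 4*s^3 + 160*s^2 - 149*s + 30)
Step 4 gives the overall T(s). Then T(0) = 81/30 = 27/10.

Hence the answer: 27/10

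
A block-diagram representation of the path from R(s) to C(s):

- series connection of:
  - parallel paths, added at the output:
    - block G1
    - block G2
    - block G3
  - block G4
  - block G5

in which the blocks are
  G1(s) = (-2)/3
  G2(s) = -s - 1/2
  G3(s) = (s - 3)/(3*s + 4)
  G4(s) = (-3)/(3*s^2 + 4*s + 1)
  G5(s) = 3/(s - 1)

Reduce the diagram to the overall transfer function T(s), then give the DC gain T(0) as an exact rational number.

First reduce the diagram to T(s).

1. combine G1, G2, G3 in parallel: (-18*s^2 - 39*s - 46)/(18*s + 24)
2. combine (G1+G2+G3), G4, G5 in series: (54*s^2 + 117*s + 138)/(18*s^4 + 30*s^3 - 10*s^2 - 30*s - 8)
DC gain: substitute s = 0 into T(s) from step 2: T(0) = 138/(-8) = -69/4.

Answer: -69/4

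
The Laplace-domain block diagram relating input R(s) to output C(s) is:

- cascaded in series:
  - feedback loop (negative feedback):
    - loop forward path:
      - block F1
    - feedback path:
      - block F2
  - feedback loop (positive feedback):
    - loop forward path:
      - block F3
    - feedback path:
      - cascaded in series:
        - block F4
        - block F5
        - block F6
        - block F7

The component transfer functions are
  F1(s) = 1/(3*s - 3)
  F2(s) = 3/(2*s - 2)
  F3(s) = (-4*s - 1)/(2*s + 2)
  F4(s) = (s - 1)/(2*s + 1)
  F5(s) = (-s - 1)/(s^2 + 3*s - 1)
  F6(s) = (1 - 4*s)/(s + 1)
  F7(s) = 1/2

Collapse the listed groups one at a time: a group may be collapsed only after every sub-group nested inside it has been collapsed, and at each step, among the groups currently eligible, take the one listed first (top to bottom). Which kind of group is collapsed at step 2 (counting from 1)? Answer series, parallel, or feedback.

Step 1 - feedback reduction of F1, F2
Step 2 - reduce the series chain F4, F5, F6, F7
Step 3 - collapse the loop (F3 forward, (F4*F5*F6*F7) return)
Step 4 - series reduction of [F1/(1+F1*F2)], [F3/(1-F3*(F4*F5*F6*F7))]
Step 2 collapses a series group.

Therefore the answer is series.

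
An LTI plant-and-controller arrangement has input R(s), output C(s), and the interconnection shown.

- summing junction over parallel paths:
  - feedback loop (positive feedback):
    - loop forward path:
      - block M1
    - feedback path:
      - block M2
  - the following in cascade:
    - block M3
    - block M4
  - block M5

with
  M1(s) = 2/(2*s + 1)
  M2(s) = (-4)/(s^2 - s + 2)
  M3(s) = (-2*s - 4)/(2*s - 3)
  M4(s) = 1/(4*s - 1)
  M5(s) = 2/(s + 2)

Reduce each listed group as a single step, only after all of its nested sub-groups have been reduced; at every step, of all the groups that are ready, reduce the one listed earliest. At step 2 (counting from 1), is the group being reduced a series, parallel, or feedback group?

The answer is series.

Reasoning:
(1) collapse the loop (M1 forward, M2 return)
(2) cascade M3, M4
(3) sum the parallel branches [M1/(1-M1*M2)], (M3*M4), M5
Step 2 collapses a series group.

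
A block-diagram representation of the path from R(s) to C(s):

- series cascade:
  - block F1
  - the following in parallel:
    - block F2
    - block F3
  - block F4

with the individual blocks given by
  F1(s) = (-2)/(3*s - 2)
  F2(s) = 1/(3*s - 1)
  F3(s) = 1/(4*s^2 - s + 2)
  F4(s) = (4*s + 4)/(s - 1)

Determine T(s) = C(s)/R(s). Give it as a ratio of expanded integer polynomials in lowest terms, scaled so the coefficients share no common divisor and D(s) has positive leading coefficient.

Reducing step by step:

(1) combine F2, F3 in parallel = (4*s^2 + 2*s + 1)/(12*s^3 - 7*s^2 + 7*s - 2)
(2) reduce the series chain F1, (F2+F3), F4, giving the overall T(s)

Answer: (-32*s^3 - 48*s^2 - 24*s - 8)/(36*s^5 - 81*s^4 + 80*s^3 - 55*s^2 + 24*s - 4)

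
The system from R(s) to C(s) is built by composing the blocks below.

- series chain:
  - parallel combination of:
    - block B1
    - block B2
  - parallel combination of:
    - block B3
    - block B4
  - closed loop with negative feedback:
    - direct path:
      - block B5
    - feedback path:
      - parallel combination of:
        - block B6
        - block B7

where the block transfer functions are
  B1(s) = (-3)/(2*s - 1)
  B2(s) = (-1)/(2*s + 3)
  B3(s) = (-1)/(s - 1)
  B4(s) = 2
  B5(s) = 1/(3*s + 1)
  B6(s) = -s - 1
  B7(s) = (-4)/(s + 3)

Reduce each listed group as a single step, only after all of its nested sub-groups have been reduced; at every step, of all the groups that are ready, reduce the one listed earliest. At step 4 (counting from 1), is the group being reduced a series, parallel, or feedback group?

Answer: feedback

Working:
1. add B1, B2 (parallel)
2. combine B3, B4 in parallel
3. add B6, B7 (parallel)
4. collapse the loop (B5 forward, (B6+B7) return)
5. reduce the series chain (B1+B2), (B3+B4), [B5/(1+B5*(B6+B7))]
Step 4 collapses a feedback group.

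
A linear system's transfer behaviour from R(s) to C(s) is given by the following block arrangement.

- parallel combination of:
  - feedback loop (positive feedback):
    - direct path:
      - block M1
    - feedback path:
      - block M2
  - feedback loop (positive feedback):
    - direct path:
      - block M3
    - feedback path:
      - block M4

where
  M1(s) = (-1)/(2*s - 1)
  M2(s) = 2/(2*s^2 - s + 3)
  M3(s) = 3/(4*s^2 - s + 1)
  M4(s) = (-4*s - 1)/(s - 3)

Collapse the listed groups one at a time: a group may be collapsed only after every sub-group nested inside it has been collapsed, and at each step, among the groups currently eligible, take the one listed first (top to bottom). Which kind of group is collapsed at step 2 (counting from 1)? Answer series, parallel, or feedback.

Answer: feedback

Working:
[1] close the feedback loop around M1, M2
[2] feedback reduction of M3, M4
[3] combine [M1/(1-M1*M2)], [M3/(1-M3*M4)] in parallel
The group at step 2 is a feedback group.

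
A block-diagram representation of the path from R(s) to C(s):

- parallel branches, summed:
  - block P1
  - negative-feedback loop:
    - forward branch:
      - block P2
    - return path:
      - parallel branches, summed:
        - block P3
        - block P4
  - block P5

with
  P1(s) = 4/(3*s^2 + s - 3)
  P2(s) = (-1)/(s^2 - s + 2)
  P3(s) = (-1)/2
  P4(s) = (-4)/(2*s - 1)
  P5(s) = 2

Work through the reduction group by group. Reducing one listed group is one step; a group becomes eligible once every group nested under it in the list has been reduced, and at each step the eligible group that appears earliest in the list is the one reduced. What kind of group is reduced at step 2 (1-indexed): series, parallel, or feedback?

Reducing step by step:

Step 1: reduce the parallel group P3, P4
Step 2: reduce the feedback loop with forward P2 and return (P3+P4)
Step 3: parallel reduction of P1, [P2/(1+P2*(P3+P4))], P5
Step 2: feedback.

Answer: feedback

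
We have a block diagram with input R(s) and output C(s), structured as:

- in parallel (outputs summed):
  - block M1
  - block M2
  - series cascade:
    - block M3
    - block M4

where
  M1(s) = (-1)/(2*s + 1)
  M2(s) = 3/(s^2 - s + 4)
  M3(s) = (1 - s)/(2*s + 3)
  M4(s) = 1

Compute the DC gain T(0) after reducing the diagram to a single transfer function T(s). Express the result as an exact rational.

Reducing step by step:

(1) reduce the series chain M3, M4, giving (1 - s)/(2*s + 3)
(2) parallel reduction of M1, M2, (M3*M4), giving (-2*s^4 + s^3 + 3*s^2 + 22*s + 1)/(4*s^4 + 4*s^3 + 11*s^2 + 29*s + 12)
Evaluating the step-2 result (the overall T(s)) at s = 0 gives T(0) = 1/12.

Answer: 1/12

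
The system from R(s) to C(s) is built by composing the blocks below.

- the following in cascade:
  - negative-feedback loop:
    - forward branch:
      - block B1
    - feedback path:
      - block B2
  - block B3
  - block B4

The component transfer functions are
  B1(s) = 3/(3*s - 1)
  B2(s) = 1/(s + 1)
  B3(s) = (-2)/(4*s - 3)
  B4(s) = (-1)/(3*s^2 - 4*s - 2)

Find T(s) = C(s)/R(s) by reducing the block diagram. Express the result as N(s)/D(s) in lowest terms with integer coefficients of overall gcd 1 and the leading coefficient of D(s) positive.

Step 1: reduce the feedback loop with forward B1 and return B2 = (3*s + 3)/(3*s^2 + 2*s + 2)
Step 2: combine [B1/(1+B1*B2)], B3, B4 in series, giving the overall T(s)

Hence the answer: (6*s + 6)/(36*s^5 - 51*s^4 - 14*s^3 - 24*s^2 + 20*s + 12)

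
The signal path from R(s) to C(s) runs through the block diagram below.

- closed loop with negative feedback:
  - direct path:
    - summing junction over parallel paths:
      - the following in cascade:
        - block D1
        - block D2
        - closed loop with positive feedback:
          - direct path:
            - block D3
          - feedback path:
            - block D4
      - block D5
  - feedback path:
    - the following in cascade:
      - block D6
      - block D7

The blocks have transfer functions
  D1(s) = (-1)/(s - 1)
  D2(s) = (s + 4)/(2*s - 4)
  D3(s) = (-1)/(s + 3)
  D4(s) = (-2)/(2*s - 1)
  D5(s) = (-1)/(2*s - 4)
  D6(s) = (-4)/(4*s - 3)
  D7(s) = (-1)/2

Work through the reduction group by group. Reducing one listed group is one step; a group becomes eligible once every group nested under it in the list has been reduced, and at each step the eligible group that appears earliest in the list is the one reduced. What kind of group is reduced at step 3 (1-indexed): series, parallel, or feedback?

[1] apply the feedback formula to D3, D4
[2] cascade D1, D2, [D3/(1-D3*D4)]
[3] reduce the parallel group (D1*D2*[D3/(1-D3*D4)]), D5
[4] reduce the series chain D6, D7
[5] apply the feedback formula to ((D1*D2*[D3/(1-D3*D4)])+D5), (D6*D7)
The group at step 3 is a parallel group.

Hence the answer: parallel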